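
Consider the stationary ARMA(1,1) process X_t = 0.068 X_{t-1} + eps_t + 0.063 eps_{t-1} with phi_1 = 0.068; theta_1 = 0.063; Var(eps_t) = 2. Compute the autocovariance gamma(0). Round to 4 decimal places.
\gamma(0) = 2.0345

Multiply the model equation by X_{t-k} and take expectations. With theta_0 = psi_0 = 1 and psi_j the MA(infinity) weights, this gives
  gamma(k) - sum_i phi_i gamma(k-i) = c_k,
  c_k = sigma^2 * sum_{j=k..q} theta_j psi_{j-k}   (c_k = 0 for k > q),
using gamma(-m) = gamma(m).
psi-weights needed (psi_j = theta_j + sum_i phi_i psi_{j-i}):
  psi_1 = theta_1 + phi_1 = 0.063 + (0.068) = 0.131
Right-hand sides:
  c_0 = sigma^2 (1 + theta_1 psi_1) = 2 * (1 + (0.063)(0.131)) = 2 * 1.008253 = 2.016506
  c_1 = sigma^2 theta_1 = 2 * (0.063) = 0.126
  c_2 = 0
Equations for k = 0 and k = 1 (AR order 1):
  gamma(0) = phi_1 gamma(1) + c_0
  gamma(1) = phi_1 gamma(0) + c_1
Substituting the second into the first: gamma(0) (1 - phi_1^2) = c_0 + phi_1 c_1, so
  gamma(0) = (c_0 + phi_1 c_1) / (1 - phi_1^2) = (2.016506 + (0.068)(0.126)) / (1 - (0.068)^2) = 2.025074 / 0.995376 = 2.034481.
Therefore gamma(0) = 2.0345 (to 4 decimal places).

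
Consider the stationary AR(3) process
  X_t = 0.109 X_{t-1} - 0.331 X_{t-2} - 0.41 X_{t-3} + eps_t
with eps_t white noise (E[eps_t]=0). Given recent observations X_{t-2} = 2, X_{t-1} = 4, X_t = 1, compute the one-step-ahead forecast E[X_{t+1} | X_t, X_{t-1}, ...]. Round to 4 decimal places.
E[X_{t+1} \mid \mathcal F_t] = -2.0350

For an AR(p) model X_t = c + sum_i phi_i X_{t-i} + eps_t, the
one-step-ahead conditional mean is
  E[X_{t+1} | X_t, ...] = c + sum_i phi_i X_{t+1-i}.
Substitute known values:
  E[X_{t+1} | ...] = (0.109) * (1) + (-0.331) * (4) + (-0.41) * (2)
                   = -2.0350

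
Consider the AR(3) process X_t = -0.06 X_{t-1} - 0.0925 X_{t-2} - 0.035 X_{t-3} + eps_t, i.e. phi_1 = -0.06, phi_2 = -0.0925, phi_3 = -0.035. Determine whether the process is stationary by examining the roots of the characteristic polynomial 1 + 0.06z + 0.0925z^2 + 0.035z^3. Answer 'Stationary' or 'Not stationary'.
\text{Stationary}

The AR(p) characteristic polynomial is P(z) = 1 + 0.06z + 0.0925z^2 + 0.035z^3.
Stationarity requires all roots to lie outside the unit circle, i.e. |z| > 1 for every root.
Degree 3: look for a simple real root z0 first, then factor out (1 - z/z0) and solve the remaining quadratic.
Testing z0 = -4: P(-4) = 1 + (0.06)(-4) + (0.0925)(-4)^2 + (0.035)(-4)^3
  = 1 + (-0.24) + (1.48) + (-2.24) = 0.  So z_0 = -4 is a root, |z_0| = 4.
Divide out the factor (1 + 0.25 z) = (1 - z/z0) (since 1/z0 = -0.25):
  P(z) = (1 + 0.25 z)(1 + (-0.19) z + (0.14) z^2)
  [check: z-coef -0.19 - (-0.25) = 0.06; z^2-coef 0.14 - (-0.25)(-0.19) = 0.0925; z^3-coef -(-0.25)(0.14) = 0.035.]
Remaining roots from the quadratic factor 1 + (-0.19) z + (0.14) z^2:
  Set 1 + (-0.19) z + (0.14) z^2 = 0, i.e. a z^2 + b z + c = 0 with a = 0.14, b = -0.19, c = 1.
  Discriminant D = b^2 - 4ac = (-0.19)^2 - 4*(0.14)*1 = 0.0361 - (0.56) = -0.5239.
  D < 0, so the roots are the complex-conjugate pair z = (-b +/- i sqrt(-D)) / (2a) = 0.6786 +/- 2.585i.
  For a conjugate pair |z|^2 = z * conj(z) = (product of roots) = c/a = 1/(0.14) = 7.142857, so |z| = sqrt(7.142857) = 2.6726 for both roots.
Moduli of all roots: 4.0000, 2.6726, 2.6726.
All moduli strictly greater than 1? Yes.
Verdict: Stationary.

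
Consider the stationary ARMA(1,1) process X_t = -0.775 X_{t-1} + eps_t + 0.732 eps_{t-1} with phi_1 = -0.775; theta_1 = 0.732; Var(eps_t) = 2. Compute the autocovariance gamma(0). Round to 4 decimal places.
\gamma(0) = 2.0093

Multiply the model equation by X_{t-k} and take expectations. With theta_0 = psi_0 = 1 and psi_j the MA(infinity) weights, this gives
  gamma(k) - sum_i phi_i gamma(k-i) = c_k,
  c_k = sigma^2 * sum_{j=k..q} theta_j psi_{j-k}   (c_k = 0 for k > q),
using gamma(-m) = gamma(m).
psi-weights needed (psi_j = theta_j + sum_i phi_i psi_{j-i}):
  psi_1 = theta_1 + phi_1 = 0.732 + (-0.775) = -0.043
Right-hand sides:
  c_0 = sigma^2 (1 + theta_1 psi_1) = 2 * (1 + (0.732)(-0.043)) = 2 * 0.968524 = 1.937048
  c_1 = sigma^2 theta_1 = 2 * (0.732) = 1.464
  c_2 = 0
Equations for k = 0 and k = 1 (AR order 1):
  gamma(0) = phi_1 gamma(1) + c_0
  gamma(1) = phi_1 gamma(0) + c_1
Substituting the second into the first: gamma(0) (1 - phi_1^2) = c_0 + phi_1 c_1, so
  gamma(0) = (c_0 + phi_1 c_1) / (1 - phi_1^2) = (1.937048 + (-0.775)(1.464)) / (1 - (-0.775)^2) = 0.802448 / 0.399375 = 2.009259.
Therefore gamma(0) = 2.0093 (to 4 decimal places).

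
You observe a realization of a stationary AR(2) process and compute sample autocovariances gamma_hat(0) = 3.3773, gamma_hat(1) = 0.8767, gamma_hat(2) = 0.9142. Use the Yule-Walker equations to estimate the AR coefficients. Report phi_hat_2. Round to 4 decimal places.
\hat\phi_{2} = 0.2180

The Yule-Walker equations for an AR(p) process read, in matrix form,
  Gamma_p phi = r_p,   with   (Gamma_p)_{ij} = gamma(|i - j|),
                       (r_p)_i = gamma(i),   i,j = 1..p.
Substitute the sample gammas (Toeplitz matrix and right-hand side of size 2):
  Gamma_p = [[3.3773, 0.8767], [0.8767, 3.3773]]
  r_p     = [0.8767, 0.9142]
Written out:
  3.3773 phi_1 + 0.8767 phi_2 = 0.8767
  0.8767 phi_1 + 3.3773 phi_2 = 0.9142
Solve by Cramer's rule:
  det = gamma(0)^2 - gamma(1)^2 = (3.3773)^2 - (0.8767)^2 = 11.40615529 - 0.76860289 = 10.6375524
  phi_hat_1 = [gamma(1) gamma(0) - gamma(1) gamma(2)] / det = [(0.8767)(3.3773) - (0.8767)(0.9142)] / 10.6375524 = 2.15939977 / 10.6375524 = 0.203
  phi_hat_2 = [gamma(0) gamma(2) - gamma(1)^2] / det = [(3.3773)(0.9142) - (0.8767)^2] / 10.6375524 = 2.31892477 / 10.6375524 = 0.218
So phi_hat = [0.2030, 0.2180].
Therefore phi_hat_2 = 0.2180.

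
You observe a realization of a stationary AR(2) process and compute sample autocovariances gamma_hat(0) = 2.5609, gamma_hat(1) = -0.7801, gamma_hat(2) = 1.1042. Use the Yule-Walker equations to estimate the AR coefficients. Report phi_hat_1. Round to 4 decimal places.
\hat\phi_{1} = -0.1910

The Yule-Walker equations for an AR(p) process read, in matrix form,
  Gamma_p phi = r_p,   with   (Gamma_p)_{ij} = gamma(|i - j|),
                       (r_p)_i = gamma(i),   i,j = 1..p.
Substitute the sample gammas (Toeplitz matrix and right-hand side of size 2):
  Gamma_p = [[2.5609, -0.7801], [-0.7801, 2.5609]]
  r_p     = [-0.7801, 1.1042]
Written out:
  2.5609 phi_1 - 0.7801 phi_2 = -0.7801
  -0.7801 phi_1 + 2.5609 phi_2 = 1.1042
Solve by Cramer's rule:
  det = gamma(0)^2 - gamma(1)^2 = (2.5609)^2 - (-0.7801)^2 = 6.55820881 - 0.60855601 = 5.9496528
  phi_hat_1 = [gamma(1) gamma(0) - gamma(1) gamma(2)] / det = [(-0.7801)(2.5609) - (-0.7801)(1.1042)] / 5.9496528 = -1.13637167 / 5.9496528 = -0.191
  phi_hat_2 = [gamma(0) gamma(2) - gamma(1)^2] / det = [(2.5609)(1.1042) - (-0.7801)^2] / 5.9496528 = 2.21918977 / 5.9496528 = 0.373
So phi_hat = [-0.1910, 0.3730].
Therefore phi_hat_1 = -0.1910.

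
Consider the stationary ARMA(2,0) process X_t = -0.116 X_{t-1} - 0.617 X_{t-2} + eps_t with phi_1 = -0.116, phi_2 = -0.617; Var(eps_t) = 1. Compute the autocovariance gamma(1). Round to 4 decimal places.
\gamma(1) = -0.1164

Multiply the model equation by X_{t-k} and take expectations. With theta_0 = psi_0 = 1 and psi_j the MA(infinity) weights, this gives
  gamma(k) - sum_i phi_i gamma(k-i) = c_k,
  c_k = sigma^2 * sum_{j=k..q} theta_j psi_{j-k}   (c_k = 0 for k > q),
using gamma(-m) = gamma(m).
Pure AR (q = 0): c_0 = sigma^2 = 1, c_k = 0 for k >= 1.
Equations for k = 0, 1, 2 (AR order 2, c_2 = 0):
  (E0) gamma(0) = phi_1 gamma(1) + phi_2 gamma(2) + c_0
  (E1) gamma(1) = phi_1 gamma(0) + phi_2 gamma(1) + c_1
  (E2) gamma(2) = phi_1 gamma(1) + phi_2 gamma(0)
From (E1): gamma(1) = A gamma(0) + B with
  A = phi_1 / (1 - phi_2) = -0.116 / 1.617 = -0.071738,   B = c_1 / (1 - phi_2) = 0 / 1.617 = 0.
Insert (E2) into (E0): gamma(0) (1 - phi_2^2) = phi_1 (1 + phi_2) gamma(1) + c_0.
  phi_1 (1 + phi_2) = (-0.116)(0.383) = -0.044428,   1 - phi_2^2 = 0.619311.
Replace gamma(1) by A gamma(0) + B and collect gamma(0):
  gamma(0) [0.619311 - (-0.044428)(-0.071738)] = c_0 = 1
  gamma(0) * 0.616124 = 1
  gamma(0) = 1 / 0.616124 = 1.62305.
  gamma(1) = A gamma(0) = (-0.071738)(1.62305) = -0.116434.
Therefore gamma(1) = -0.1164 (to 4 decimal places).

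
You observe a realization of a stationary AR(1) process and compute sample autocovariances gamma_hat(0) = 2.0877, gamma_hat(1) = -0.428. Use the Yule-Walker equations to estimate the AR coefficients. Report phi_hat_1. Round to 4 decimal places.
\hat\phi_{1} = -0.2050

The Yule-Walker equations for an AR(p) process read, in matrix form,
  Gamma_p phi = r_p,   with   (Gamma_p)_{ij} = gamma(|i - j|),
                       (r_p)_i = gamma(i),   i,j = 1..p.
Substitute the sample gammas (Toeplitz matrix and right-hand side of size 1):
  Gamma_p = [[2.0877]]
  r_p     = [-0.428]
With p = 1 this is the single equation gamma(0) phi_1 = gamma(1):
  phi_hat_1 = gamma(1) / gamma(0) = -0.428 / 2.0877 = -0.2050.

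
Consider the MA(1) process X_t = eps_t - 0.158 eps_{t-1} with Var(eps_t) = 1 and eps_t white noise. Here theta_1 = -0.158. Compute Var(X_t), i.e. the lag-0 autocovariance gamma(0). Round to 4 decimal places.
\gamma(0) = 1.0250

For an MA(q) process X_t = eps_t + sum_i theta_i eps_{t-i} with
Var(eps_t) = sigma^2, the variance is
  gamma(0) = sigma^2 * (1 + sum_i theta_i^2).
  sum_i theta_i^2 = (-0.158)^2 = 0.024964.
  gamma(0) = 1 * (1 + 0.024964) = 1 * 1.024964 = 1.024964, which rounds to 1.0250.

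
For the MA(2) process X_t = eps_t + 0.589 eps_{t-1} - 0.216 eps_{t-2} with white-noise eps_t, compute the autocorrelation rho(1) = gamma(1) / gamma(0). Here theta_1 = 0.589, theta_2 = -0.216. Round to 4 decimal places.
\rho(1) = 0.3314

For an MA(q) process with theta_0 = 1, the autocovariance is
  gamma(k) = sigma^2 * sum_{i=0..q-k} theta_i * theta_{i+k},
and rho(k) = gamma(k) / gamma(0). Sigma^2 cancels.
  numerator   = (1)*(0.589) + (0.589)*(-0.216) = 0.461776.
  denominator = (1)^2 + (0.589)^2 + (-0.216)^2 = 1.393577.
  rho(1) = 0.461776 / 1.393577 = 0.3314.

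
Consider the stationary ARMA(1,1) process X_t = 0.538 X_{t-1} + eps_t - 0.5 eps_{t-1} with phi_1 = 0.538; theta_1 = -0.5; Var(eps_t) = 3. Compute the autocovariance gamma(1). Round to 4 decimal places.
\gamma(1) = 0.1173

Multiply the model equation by X_{t-k} and take expectations. With theta_0 = psi_0 = 1 and psi_j the MA(infinity) weights, this gives
  gamma(k) - sum_i phi_i gamma(k-i) = c_k,
  c_k = sigma^2 * sum_{j=k..q} theta_j psi_{j-k}   (c_k = 0 for k > q),
using gamma(-m) = gamma(m).
psi-weights needed (psi_j = theta_j + sum_i phi_i psi_{j-i}):
  psi_1 = theta_1 + phi_1 = -0.5 + (0.538) = 0.038
Right-hand sides:
  c_0 = sigma^2 (1 + theta_1 psi_1) = 3 * (1 + (-0.5)(0.038)) = 3 * 0.981 = 2.943
  c_1 = sigma^2 theta_1 = 3 * (-0.5) = -1.5
  c_2 = 0
Equations for k = 0 and k = 1 (AR order 1):
  gamma(0) = phi_1 gamma(1) + c_0
  gamma(1) = phi_1 gamma(0) + c_1
Substituting the second into the first: gamma(0) (1 - phi_1^2) = c_0 + phi_1 c_1, so
  gamma(0) = (c_0 + phi_1 c_1) / (1 - phi_1^2) = (2.943 + (0.538)(-1.5)) / (1 - (0.538)^2) = 2.136 / 0.710556 = 3.006097.
  gamma(1) = phi_1 gamma(0) + c_1 = (0.538)(3.006097) + (-1.5) = 0.11728.
Therefore gamma(1) = 0.1173 (to 4 decimal places).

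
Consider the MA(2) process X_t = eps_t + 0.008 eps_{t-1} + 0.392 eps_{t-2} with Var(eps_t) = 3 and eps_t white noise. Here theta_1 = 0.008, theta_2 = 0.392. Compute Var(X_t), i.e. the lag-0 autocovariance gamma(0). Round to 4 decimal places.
\gamma(0) = 3.4612

For an MA(q) process X_t = eps_t + sum_i theta_i eps_{t-i} with
Var(eps_t) = sigma^2, the variance is
  gamma(0) = sigma^2 * (1 + sum_i theta_i^2).
  sum_i theta_i^2 = (0.008)^2 + (0.392)^2 = 0.000064 + 0.153664 = 0.153728.
  gamma(0) = 3 * (1 + 0.153728) = 3 * 1.153728 = 3.461184, which rounds to 3.4612.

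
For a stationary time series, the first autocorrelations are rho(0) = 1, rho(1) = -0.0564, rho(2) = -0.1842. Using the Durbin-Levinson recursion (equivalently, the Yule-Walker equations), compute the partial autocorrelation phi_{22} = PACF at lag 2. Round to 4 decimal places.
\phi_{22} = -0.1880

The PACF at lag k is phi_{kk}, the last component of the solution
to the Yule-Walker system G_k phi = r_k where
  (G_k)_{ij} = rho(|i - j|), (r_k)_i = rho(i), i,j = 1..k.
Equivalently, Durbin-Levinson gives phi_{kk} iteratively:
  phi_{11} = rho(1)
  phi_{kk} = [rho(k) - sum_{j=1..k-1} phi_{k-1,j} rho(k-j)]
            / [1 - sum_{j=1..k-1} phi_{k-1,j} rho(j)],
  phi_{k,j} = phi_{k-1,j} - phi_{kk} phi_{k-1,k-j},  j = 1..k-1.
Step k = 1:
  phi_11 = rho(1) = -0.0564.
Step k = 2:
  phi_22 = [rho(2) - phi_11 rho(1)] / [1 - phi_11 rho(1)] = [-0.1842 - (-0.0564)(-0.0564)] / [1 - (-0.0564)(-0.0564)]
         = -0.18738096 / 0.99681904 = -0.188.
Therefore phi_{22} = -0.1880.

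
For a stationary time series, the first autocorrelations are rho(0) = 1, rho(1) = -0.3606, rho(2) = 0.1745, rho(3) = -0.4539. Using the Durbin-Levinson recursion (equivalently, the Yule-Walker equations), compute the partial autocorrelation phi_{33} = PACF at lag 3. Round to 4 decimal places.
\phi_{33} = -0.4331

The PACF at lag k is phi_{kk}, the last component of the solution
to the Yule-Walker system G_k phi = r_k where
  (G_k)_{ij} = rho(|i - j|), (r_k)_i = rho(i), i,j = 1..k.
Equivalently, Durbin-Levinson gives phi_{kk} iteratively:
  phi_{11} = rho(1)
  phi_{kk} = [rho(k) - sum_{j=1..k-1} phi_{k-1,j} rho(k-j)]
            / [1 - sum_{j=1..k-1} phi_{k-1,j} rho(j)],
  phi_{k,j} = phi_{k-1,j} - phi_{kk} phi_{k-1,k-j},  j = 1..k-1.
Step k = 1:
  phi_11 = rho(1) = -0.3606.
Step k = 2:
  phi_22 = [rho(2) - phi_11 rho(1)] / [1 - phi_11 rho(1)] = [0.1745 - (-0.3606)(-0.3606)] / [1 - (-0.3606)(-0.3606)]
         = 0.04446764 / 0.86996764 = 0.051114.
  Update: phi_21 = phi_11 - phi_22 phi_11 = -0.3606 - (0.051114)(-0.3606) = -0.342168.
Step k = 3:
  phi_33 = [rho(3) - phi_21 rho(2) - phi_22 rho(1)] / [1 - phi_21 rho(1) - phi_22 rho(2)]
    numerator   = -0.4539 - (-0.342168)(0.1745) - (0.051114)(-0.3606) = -0.37575989
    denominator = 1 - (-0.342168)(-0.3606) - (0.051114)(0.1745) = 0.86769472
  phi_33 = -0.37575989 / 0.86769472 = -0.4331.
Therefore phi_{33} = -0.4331.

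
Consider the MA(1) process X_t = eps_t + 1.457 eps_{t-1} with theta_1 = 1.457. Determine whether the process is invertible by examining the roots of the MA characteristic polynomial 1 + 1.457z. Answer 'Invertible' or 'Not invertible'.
\text{Not invertible}

The MA(q) characteristic polynomial is P(z) = 1 + 1.457z.
Invertibility requires all roots to lie outside the unit circle, i.e. |z| > 1 for every root.
This is linear in z: 1 + (1.457) z = 0  =>  z = -1/(1.457) = -0.686342,  |z| = 0.686342.
Moduli of all roots: 0.6863.
All moduli strictly greater than 1? No.
Verdict: Not invertible.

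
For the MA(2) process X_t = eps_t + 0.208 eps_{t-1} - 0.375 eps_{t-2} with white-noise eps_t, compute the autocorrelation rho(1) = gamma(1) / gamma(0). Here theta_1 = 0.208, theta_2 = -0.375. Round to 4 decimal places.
\rho(1) = 0.1098

For an MA(q) process with theta_0 = 1, the autocovariance is
  gamma(k) = sigma^2 * sum_{i=0..q-k} theta_i * theta_{i+k},
and rho(k) = gamma(k) / gamma(0). Sigma^2 cancels.
  numerator   = (1)*(0.208) + (0.208)*(-0.375) = 0.13.
  denominator = (1)^2 + (0.208)^2 + (-0.375)^2 = 1.183889.
  rho(1) = 0.13 / 1.183889 = 0.1098.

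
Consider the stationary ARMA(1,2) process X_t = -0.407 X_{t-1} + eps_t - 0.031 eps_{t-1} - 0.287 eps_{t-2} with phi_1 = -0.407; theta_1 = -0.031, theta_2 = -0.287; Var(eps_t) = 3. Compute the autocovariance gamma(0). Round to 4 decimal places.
\gamma(0) = 3.6180

Multiply the model equation by X_{t-k} and take expectations. With theta_0 = psi_0 = 1 and psi_j the MA(infinity) weights, this gives
  gamma(k) - sum_i phi_i gamma(k-i) = c_k,
  c_k = sigma^2 * sum_{j=k..q} theta_j psi_{j-k}   (c_k = 0 for k > q),
using gamma(-m) = gamma(m).
psi-weights needed (psi_j = theta_j + sum_i phi_i psi_{j-i}):
  psi_1 = theta_1 + phi_1 = -0.031 + (-0.407) = -0.438
  psi_2 = theta_2 + phi_1 psi_1 = -0.287 + (-0.407)(-0.438) = -0.108734
Right-hand sides:
  c_0 = sigma^2 (1 + theta_1 psi_1 + theta_2 psi_2) = 3 * (1 + (-0.031)(-0.438) + (-0.287)(-0.108734)) = 3 * 1.044785 = 3.134354
  c_1 = sigma^2 (theta_1 + theta_2 psi_1) = 3 * (-0.031 + (-0.287)(-0.438)) = 0.284118
  c_2 = sigma^2 theta_2 = 3 * (-0.287) = -0.861
Equations for k = 0 and k = 1 (AR order 1):
  gamma(0) = phi_1 gamma(1) + c_0
  gamma(1) = phi_1 gamma(0) + c_1
Substituting the second into the first: gamma(0) (1 - phi_1^2) = c_0 + phi_1 c_1, so
  gamma(0) = (c_0 + phi_1 c_1) / (1 - phi_1^2) = (3.134354 + (-0.407)(0.284118)) / (1 - (-0.407)^2) = 3.018718 / 0.834351 = 3.618043.
Therefore gamma(0) = 3.6180 (to 4 decimal places).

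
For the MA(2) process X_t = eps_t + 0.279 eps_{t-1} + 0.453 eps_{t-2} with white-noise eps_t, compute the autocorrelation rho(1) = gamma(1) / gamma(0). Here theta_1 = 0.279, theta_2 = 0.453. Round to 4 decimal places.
\rho(1) = 0.3160

For an MA(q) process with theta_0 = 1, the autocovariance is
  gamma(k) = sigma^2 * sum_{i=0..q-k} theta_i * theta_{i+k},
and rho(k) = gamma(k) / gamma(0). Sigma^2 cancels.
  numerator   = (1)*(0.279) + (0.279)*(0.453) = 0.405387.
  denominator = (1)^2 + (0.279)^2 + (0.453)^2 = 1.28305.
  rho(1) = 0.405387 / 1.28305 = 0.3160.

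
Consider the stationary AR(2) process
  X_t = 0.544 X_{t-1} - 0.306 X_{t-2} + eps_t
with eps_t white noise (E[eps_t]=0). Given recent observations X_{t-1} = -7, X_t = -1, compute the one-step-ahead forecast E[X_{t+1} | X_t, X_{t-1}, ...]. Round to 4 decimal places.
E[X_{t+1} \mid \mathcal F_t] = 1.5980

For an AR(p) model X_t = c + sum_i phi_i X_{t-i} + eps_t, the
one-step-ahead conditional mean is
  E[X_{t+1} | X_t, ...] = c + sum_i phi_i X_{t+1-i}.
Substitute known values:
  E[X_{t+1} | ...] = (0.544) * (-1) + (-0.306) * (-7)
                   = 1.5980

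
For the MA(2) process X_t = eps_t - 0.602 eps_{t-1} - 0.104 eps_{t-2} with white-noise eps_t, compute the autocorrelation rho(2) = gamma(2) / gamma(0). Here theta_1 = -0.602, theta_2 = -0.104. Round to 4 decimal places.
\rho(2) = -0.0757

For an MA(q) process with theta_0 = 1, the autocovariance is
  gamma(k) = sigma^2 * sum_{i=0..q-k} theta_i * theta_{i+k},
and rho(k) = gamma(k) / gamma(0). Sigma^2 cancels.
  numerator   = (1)*(-0.104) = -0.104.
  denominator = (1)^2 + (-0.602)^2 + (-0.104)^2 = 1.37322.
  rho(2) = -0.104 / 1.37322 = -0.0757.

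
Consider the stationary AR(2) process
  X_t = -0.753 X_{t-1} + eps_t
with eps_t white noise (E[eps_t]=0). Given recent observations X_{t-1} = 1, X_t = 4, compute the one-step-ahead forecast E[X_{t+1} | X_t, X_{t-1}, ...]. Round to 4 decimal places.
E[X_{t+1} \mid \mathcal F_t] = -3.0120

For an AR(p) model X_t = c + sum_i phi_i X_{t-i} + eps_t, the
one-step-ahead conditional mean is
  E[X_{t+1} | X_t, ...] = c + sum_i phi_i X_{t+1-i}.
Substitute known values:
  E[X_{t+1} | ...] = (-0.753) * (4) + (-0) * (1)
                   = -3.0120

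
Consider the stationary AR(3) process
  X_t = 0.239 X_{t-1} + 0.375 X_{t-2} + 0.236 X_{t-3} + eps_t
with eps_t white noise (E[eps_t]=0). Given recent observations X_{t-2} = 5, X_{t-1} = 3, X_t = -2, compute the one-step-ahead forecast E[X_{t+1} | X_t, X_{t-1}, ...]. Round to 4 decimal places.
E[X_{t+1} \mid \mathcal F_t] = 1.8270

For an AR(p) model X_t = c + sum_i phi_i X_{t-i} + eps_t, the
one-step-ahead conditional mean is
  E[X_{t+1} | X_t, ...] = c + sum_i phi_i X_{t+1-i}.
Substitute known values:
  E[X_{t+1} | ...] = (0.239) * (-2) + (0.375) * (3) + (0.236) * (5)
                   = 1.8270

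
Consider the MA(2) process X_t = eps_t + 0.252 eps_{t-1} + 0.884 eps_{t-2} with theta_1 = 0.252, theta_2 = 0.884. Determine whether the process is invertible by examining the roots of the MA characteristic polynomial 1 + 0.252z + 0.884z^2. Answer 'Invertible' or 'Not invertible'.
\text{Invertible}

The MA(q) characteristic polynomial is P(z) = 1 + 0.252z + 0.884z^2.
Invertibility requires all roots to lie outside the unit circle, i.e. |z| > 1 for every root.
Set 1 + (0.252) z + (0.884) z^2 = 0, i.e. a z^2 + b z + c = 0 with a = 0.884, b = 0.252, c = 1.
Discriminant D = b^2 - 4ac = (0.252)^2 - 4*(0.884)*1 = 0.063504 - (3.536) = -3.472496.
D < 0, so the roots are the complex-conjugate pair z = (-b +/- i sqrt(-D)) / (2a) = -0.1425 +/- 1.054i.
For a conjugate pair |z|^2 = z * conj(z) = (product of roots) = c/a = 1/(0.884) = 1.131222, so |z| = sqrt(1.131222) = 1.0636 for both roots.
Moduli of all roots: 1.0636, 1.0636.
All moduli strictly greater than 1? Yes.
Verdict: Invertible.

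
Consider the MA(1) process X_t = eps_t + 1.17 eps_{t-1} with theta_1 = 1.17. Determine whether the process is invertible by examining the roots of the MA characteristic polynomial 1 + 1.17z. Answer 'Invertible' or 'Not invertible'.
\text{Not invertible}

The MA(q) characteristic polynomial is P(z) = 1 + 1.17z.
Invertibility requires all roots to lie outside the unit circle, i.e. |z| > 1 for every root.
This is linear in z: 1 + (1.17) z = 0  =>  z = -1/(1.17) = -0.854701,  |z| = 0.854701.
Moduli of all roots: 0.8547.
All moduli strictly greater than 1? No.
Verdict: Not invertible.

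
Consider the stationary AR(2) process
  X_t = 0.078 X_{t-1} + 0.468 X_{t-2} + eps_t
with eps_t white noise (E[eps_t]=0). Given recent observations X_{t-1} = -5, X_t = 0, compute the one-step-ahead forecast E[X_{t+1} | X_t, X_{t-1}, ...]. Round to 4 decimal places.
E[X_{t+1} \mid \mathcal F_t] = -2.3400

For an AR(p) model X_t = c + sum_i phi_i X_{t-i} + eps_t, the
one-step-ahead conditional mean is
  E[X_{t+1} | X_t, ...] = c + sum_i phi_i X_{t+1-i}.
Substitute known values:
  E[X_{t+1} | ...] = (0.078) * (0) + (0.468) * (-5)
                   = -2.3400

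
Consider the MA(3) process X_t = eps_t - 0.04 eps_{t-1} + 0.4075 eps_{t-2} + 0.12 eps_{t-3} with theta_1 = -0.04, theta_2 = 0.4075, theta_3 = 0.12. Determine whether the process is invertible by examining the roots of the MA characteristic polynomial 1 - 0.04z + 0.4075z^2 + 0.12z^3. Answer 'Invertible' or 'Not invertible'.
\text{Invertible}

The MA(q) characteristic polynomial is P(z) = 1 - 0.04z + 0.4075z^2 + 0.12z^3.
Invertibility requires all roots to lie outside the unit circle, i.e. |z| > 1 for every root.
Degree 3: look for a simple real root z0 first, then factor out (1 - z/z0) and solve the remaining quadratic.
Testing z0 = -4: P(-4) = 1 + (-0.04)(-4) + (0.4075)(-4)^2 + (0.12)(-4)^3
  = 1 + (0.16) + (6.52) + (-7.68) = 0.  So z_0 = -4 is a root, |z_0| = 4.
Divide out the factor (1 + 0.25 z) = (1 - z/z0) (since 1/z0 = -0.25):
  P(z) = (1 + 0.25 z)(1 + (-0.29) z + (0.48) z^2)
  [check: z-coef -0.29 - (-0.25) = -0.04; z^2-coef 0.48 - (-0.25)(-0.29) = 0.4075; z^3-coef -(-0.25)(0.48) = 0.12.]
Remaining roots from the quadratic factor 1 + (-0.29) z + (0.48) z^2:
  Set 1 + (-0.29) z + (0.48) z^2 = 0, i.e. a z^2 + b z + c = 0 with a = 0.48, b = -0.29, c = 1.
  Discriminant D = b^2 - 4ac = (-0.29)^2 - 4*(0.48)*1 = 0.0841 - (1.92) = -1.8359.
  D < 0, so the roots are the complex-conjugate pair z = (-b +/- i sqrt(-D)) / (2a) = 0.3021 +/- 1.4114i.
  For a conjugate pair |z|^2 = z * conj(z) = (product of roots) = c/a = 1/(0.48) = 2.083333, so |z| = sqrt(2.083333) = 1.4434 for both roots.
Moduli of all roots: 4.0000, 1.4434, 1.4434.
All moduli strictly greater than 1? Yes.
Verdict: Invertible.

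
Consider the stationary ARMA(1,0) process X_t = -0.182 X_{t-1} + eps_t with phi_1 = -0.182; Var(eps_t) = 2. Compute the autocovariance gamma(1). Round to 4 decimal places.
\gamma(1) = -0.3765

Multiply the model equation by X_{t-k} and take expectations. With theta_0 = psi_0 = 1 and psi_j the MA(infinity) weights, this gives
  gamma(k) - sum_i phi_i gamma(k-i) = c_k,
  c_k = sigma^2 * sum_{j=k..q} theta_j psi_{j-k}   (c_k = 0 for k > q),
using gamma(-m) = gamma(m).
Pure AR (q = 0): c_0 = sigma^2 = 2, c_k = 0 for k >= 1.
Equations for k = 0 and k = 1 (AR order 1):
  gamma(0) = phi_1 gamma(1) + c_0
  gamma(1) = phi_1 gamma(0) + c_1
Substituting the second into the first: gamma(0) (1 - phi_1^2) = c_0 + phi_1 c_1, so
  gamma(0) = c_0 / (1 - phi_1^2) = 2 / (1 - (-0.182)^2) = 2 / 0.966876 = 2.068518.
  gamma(1) = phi_1 gamma(0) = (-0.182)(2.068518) = -0.37647.
Therefore gamma(1) = -0.3765 (to 4 decimal places).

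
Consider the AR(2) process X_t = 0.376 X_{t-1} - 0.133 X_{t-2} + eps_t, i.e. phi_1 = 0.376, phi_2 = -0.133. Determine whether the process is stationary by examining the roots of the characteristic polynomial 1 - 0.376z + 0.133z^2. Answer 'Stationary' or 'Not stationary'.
\text{Stationary}

The AR(p) characteristic polynomial is P(z) = 1 - 0.376z + 0.133z^2.
Stationarity requires all roots to lie outside the unit circle, i.e. |z| > 1 for every root.
Set 1 + (-0.376) z + (0.133) z^2 = 0, i.e. a z^2 + b z + c = 0 with a = 0.133, b = -0.376, c = 1.
Discriminant D = b^2 - 4ac = (-0.376)^2 - 4*(0.133)*1 = 0.141376 - (0.532) = -0.390624.
D < 0, so the roots are the complex-conjugate pair z = (-b +/- i sqrt(-D)) / (2a) = 1.4135 +/- 2.3496i.
For a conjugate pair |z|^2 = z * conj(z) = (product of roots) = c/a = 1/(0.133) = 7.518797, so |z| = sqrt(7.518797) = 2.742 for both roots.
Moduli of all roots: 2.7420, 2.7420.
All moduli strictly greater than 1? Yes.
Verdict: Stationary.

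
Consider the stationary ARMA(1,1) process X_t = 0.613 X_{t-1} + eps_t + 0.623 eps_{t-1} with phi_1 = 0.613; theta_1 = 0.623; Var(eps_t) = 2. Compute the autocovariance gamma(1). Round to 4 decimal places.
\gamma(1) = 5.4724

Multiply the model equation by X_{t-k} and take expectations. With theta_0 = psi_0 = 1 and psi_j the MA(infinity) weights, this gives
  gamma(k) - sum_i phi_i gamma(k-i) = c_k,
  c_k = sigma^2 * sum_{j=k..q} theta_j psi_{j-k}   (c_k = 0 for k > q),
using gamma(-m) = gamma(m).
psi-weights needed (psi_j = theta_j + sum_i phi_i psi_{j-i}):
  psi_1 = theta_1 + phi_1 = 0.623 + (0.613) = 1.236
Right-hand sides:
  c_0 = sigma^2 (1 + theta_1 psi_1) = 2 * (1 + (0.623)(1.236)) = 2 * 1.770028 = 3.540056
  c_1 = sigma^2 theta_1 = 2 * (0.623) = 1.246
  c_2 = 0
Equations for k = 0 and k = 1 (AR order 1):
  gamma(0) = phi_1 gamma(1) + c_0
  gamma(1) = phi_1 gamma(0) + c_1
Substituting the second into the first: gamma(0) (1 - phi_1^2) = c_0 + phi_1 c_1, so
  gamma(0) = (c_0 + phi_1 c_1) / (1 - phi_1^2) = (3.540056 + (0.613)(1.246)) / (1 - (0.613)^2) = 4.303854 / 0.624231 = 6.89465.
  gamma(1) = phi_1 gamma(0) + c_1 = (0.613)(6.89465) + (1.246) = 5.47242.
Therefore gamma(1) = 5.4724 (to 4 decimal places).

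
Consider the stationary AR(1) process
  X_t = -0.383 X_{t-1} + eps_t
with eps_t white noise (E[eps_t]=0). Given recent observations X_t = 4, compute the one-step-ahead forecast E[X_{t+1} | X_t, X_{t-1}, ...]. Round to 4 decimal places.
E[X_{t+1} \mid \mathcal F_t] = -1.5320

For an AR(p) model X_t = c + sum_i phi_i X_{t-i} + eps_t, the
one-step-ahead conditional mean is
  E[X_{t+1} | X_t, ...] = c + sum_i phi_i X_{t+1-i}.
Substitute known values:
  E[X_{t+1} | ...] = (-0.383) * (4)
                   = -1.5320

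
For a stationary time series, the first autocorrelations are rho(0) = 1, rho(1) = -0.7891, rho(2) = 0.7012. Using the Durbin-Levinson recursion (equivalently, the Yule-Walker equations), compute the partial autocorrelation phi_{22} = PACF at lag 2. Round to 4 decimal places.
\phi_{22} = 0.2081

The PACF at lag k is phi_{kk}, the last component of the solution
to the Yule-Walker system G_k phi = r_k where
  (G_k)_{ij} = rho(|i - j|), (r_k)_i = rho(i), i,j = 1..k.
Equivalently, Durbin-Levinson gives phi_{kk} iteratively:
  phi_{11} = rho(1)
  phi_{kk} = [rho(k) - sum_{j=1..k-1} phi_{k-1,j} rho(k-j)]
            / [1 - sum_{j=1..k-1} phi_{k-1,j} rho(j)],
  phi_{k,j} = phi_{k-1,j} - phi_{kk} phi_{k-1,k-j},  j = 1..k-1.
Step k = 1:
  phi_11 = rho(1) = -0.7891.
Step k = 2:
  phi_22 = [rho(2) - phi_11 rho(1)] / [1 - phi_11 rho(1)] = [0.7012 - (-0.7891)(-0.7891)] / [1 - (-0.7891)(-0.7891)]
         = 0.07852119 / 0.37732119 = 0.2081.
Therefore phi_{22} = 0.2081.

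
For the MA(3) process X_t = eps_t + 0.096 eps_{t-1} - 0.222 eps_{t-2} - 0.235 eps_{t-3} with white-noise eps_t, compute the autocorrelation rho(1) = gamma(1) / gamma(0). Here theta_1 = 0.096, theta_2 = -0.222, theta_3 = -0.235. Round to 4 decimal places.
\rho(1) = 0.1139

For an MA(q) process with theta_0 = 1, the autocovariance is
  gamma(k) = sigma^2 * sum_{i=0..q-k} theta_i * theta_{i+k},
and rho(k) = gamma(k) / gamma(0). Sigma^2 cancels.
  numerator   = (1)*(0.096) + (0.096)*(-0.222) + (-0.222)*(-0.235) = 0.126858.
  denominator = (1)^2 + (0.096)^2 + (-0.222)^2 + (-0.235)^2 = 1.113725.
  rho(1) = 0.126858 / 1.113725 = 0.1139.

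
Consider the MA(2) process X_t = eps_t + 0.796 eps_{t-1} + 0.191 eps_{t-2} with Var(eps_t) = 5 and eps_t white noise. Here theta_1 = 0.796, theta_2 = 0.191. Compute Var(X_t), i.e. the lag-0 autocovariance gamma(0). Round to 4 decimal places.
\gamma(0) = 8.3505

For an MA(q) process X_t = eps_t + sum_i theta_i eps_{t-i} with
Var(eps_t) = sigma^2, the variance is
  gamma(0) = sigma^2 * (1 + sum_i theta_i^2).
  sum_i theta_i^2 = (0.796)^2 + (0.191)^2 = 0.633616 + 0.036481 = 0.670097.
  gamma(0) = 5 * (1 + 0.670097) = 5 * 1.670097 = 8.350485, which rounds to 8.3505.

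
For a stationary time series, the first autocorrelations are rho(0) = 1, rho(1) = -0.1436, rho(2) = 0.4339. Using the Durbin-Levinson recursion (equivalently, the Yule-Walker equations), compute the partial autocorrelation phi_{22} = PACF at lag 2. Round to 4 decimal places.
\phi_{22} = 0.4220

The PACF at lag k is phi_{kk}, the last component of the solution
to the Yule-Walker system G_k phi = r_k where
  (G_k)_{ij} = rho(|i - j|), (r_k)_i = rho(i), i,j = 1..k.
Equivalently, Durbin-Levinson gives phi_{kk} iteratively:
  phi_{11} = rho(1)
  phi_{kk} = [rho(k) - sum_{j=1..k-1} phi_{k-1,j} rho(k-j)]
            / [1 - sum_{j=1..k-1} phi_{k-1,j} rho(j)],
  phi_{k,j} = phi_{k-1,j} - phi_{kk} phi_{k-1,k-j},  j = 1..k-1.
Step k = 1:
  phi_11 = rho(1) = -0.1436.
Step k = 2:
  phi_22 = [rho(2) - phi_11 rho(1)] / [1 - phi_11 rho(1)] = [0.4339 - (-0.1436)(-0.1436)] / [1 - (-0.1436)(-0.1436)]
         = 0.41327904 / 0.97937904 = 0.422.
Therefore phi_{22} = 0.4220.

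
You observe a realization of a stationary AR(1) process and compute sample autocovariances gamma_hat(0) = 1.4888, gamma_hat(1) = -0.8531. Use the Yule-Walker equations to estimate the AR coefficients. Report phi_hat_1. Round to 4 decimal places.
\hat\phi_{1} = -0.5730

The Yule-Walker equations for an AR(p) process read, in matrix form,
  Gamma_p phi = r_p,   with   (Gamma_p)_{ij} = gamma(|i - j|),
                       (r_p)_i = gamma(i),   i,j = 1..p.
Substitute the sample gammas (Toeplitz matrix and right-hand side of size 1):
  Gamma_p = [[1.4888]]
  r_p     = [-0.8531]
With p = 1 this is the single equation gamma(0) phi_1 = gamma(1):
  phi_hat_1 = gamma(1) / gamma(0) = -0.8531 / 1.4888 = -0.5730.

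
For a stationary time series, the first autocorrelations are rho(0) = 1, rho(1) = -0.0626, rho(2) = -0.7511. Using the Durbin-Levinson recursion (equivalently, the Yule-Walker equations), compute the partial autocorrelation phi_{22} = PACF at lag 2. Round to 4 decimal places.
\phi_{22} = -0.7580

The PACF at lag k is phi_{kk}, the last component of the solution
to the Yule-Walker system G_k phi = r_k where
  (G_k)_{ij} = rho(|i - j|), (r_k)_i = rho(i), i,j = 1..k.
Equivalently, Durbin-Levinson gives phi_{kk} iteratively:
  phi_{11} = rho(1)
  phi_{kk} = [rho(k) - sum_{j=1..k-1} phi_{k-1,j} rho(k-j)]
            / [1 - sum_{j=1..k-1} phi_{k-1,j} rho(j)],
  phi_{k,j} = phi_{k-1,j} - phi_{kk} phi_{k-1,k-j},  j = 1..k-1.
Step k = 1:
  phi_11 = rho(1) = -0.0626.
Step k = 2:
  phi_22 = [rho(2) - phi_11 rho(1)] / [1 - phi_11 rho(1)] = [-0.7511 - (-0.0626)(-0.0626)] / [1 - (-0.0626)(-0.0626)]
         = -0.75501876 / 0.99608124 = -0.758.
Therefore phi_{22} = -0.7580.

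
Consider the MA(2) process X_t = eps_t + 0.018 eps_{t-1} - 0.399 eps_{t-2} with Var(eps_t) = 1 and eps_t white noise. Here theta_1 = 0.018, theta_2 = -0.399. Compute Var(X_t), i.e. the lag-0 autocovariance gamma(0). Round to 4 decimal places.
\gamma(0) = 1.1595

For an MA(q) process X_t = eps_t + sum_i theta_i eps_{t-i} with
Var(eps_t) = sigma^2, the variance is
  gamma(0) = sigma^2 * (1 + sum_i theta_i^2).
  sum_i theta_i^2 = (0.018)^2 + (-0.399)^2 = 0.000324 + 0.159201 = 0.159525.
  gamma(0) = 1 * (1 + 0.159525) = 1 * 1.159525 = 1.159525, which rounds to 1.1595.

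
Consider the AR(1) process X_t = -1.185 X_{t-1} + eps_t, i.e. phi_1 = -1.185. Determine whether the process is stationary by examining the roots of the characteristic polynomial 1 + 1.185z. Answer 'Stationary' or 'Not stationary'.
\text{Not stationary}

The AR(p) characteristic polynomial is P(z) = 1 + 1.185z.
Stationarity requires all roots to lie outside the unit circle, i.e. |z| > 1 for every root.
This is linear in z: 1 + (1.185) z = 0  =>  z = -1/(1.185) = -0.843882,  |z| = 0.843882.
Moduli of all roots: 0.8439.
All moduli strictly greater than 1? No.
Verdict: Not stationary.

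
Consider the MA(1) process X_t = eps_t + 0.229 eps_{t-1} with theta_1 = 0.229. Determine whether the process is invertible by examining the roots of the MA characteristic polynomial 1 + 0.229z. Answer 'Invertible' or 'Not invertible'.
\text{Invertible}

The MA(q) characteristic polynomial is P(z) = 1 + 0.229z.
Invertibility requires all roots to lie outside the unit circle, i.e. |z| > 1 for every root.
This is linear in z: 1 + (0.229) z = 0  =>  z = -1/(0.229) = -4.366812,  |z| = 4.366812.
Moduli of all roots: 4.3668.
All moduli strictly greater than 1? Yes.
Verdict: Invertible.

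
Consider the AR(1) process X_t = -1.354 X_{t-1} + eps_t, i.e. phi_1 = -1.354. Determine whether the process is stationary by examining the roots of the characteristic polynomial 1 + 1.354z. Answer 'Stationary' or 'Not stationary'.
\text{Not stationary}

The AR(p) characteristic polynomial is P(z) = 1 + 1.354z.
Stationarity requires all roots to lie outside the unit circle, i.e. |z| > 1 for every root.
This is linear in z: 1 + (1.354) z = 0  =>  z = -1/(1.354) = -0.738552,  |z| = 0.738552.
Moduli of all roots: 0.7386.
All moduli strictly greater than 1? No.
Verdict: Not stationary.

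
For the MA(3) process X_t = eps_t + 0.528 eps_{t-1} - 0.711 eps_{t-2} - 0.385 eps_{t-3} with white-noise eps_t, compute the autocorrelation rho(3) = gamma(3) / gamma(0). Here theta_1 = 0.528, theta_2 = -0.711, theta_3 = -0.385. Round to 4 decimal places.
\rho(3) = -0.1992

For an MA(q) process with theta_0 = 1, the autocovariance is
  gamma(k) = sigma^2 * sum_{i=0..q-k} theta_i * theta_{i+k},
and rho(k) = gamma(k) / gamma(0). Sigma^2 cancels.
  numerator   = (1)*(-0.385) = -0.385.
  denominator = (1)^2 + (0.528)^2 + (-0.711)^2 + (-0.385)^2 = 1.93253.
  rho(3) = -0.385 / 1.93253 = -0.1992.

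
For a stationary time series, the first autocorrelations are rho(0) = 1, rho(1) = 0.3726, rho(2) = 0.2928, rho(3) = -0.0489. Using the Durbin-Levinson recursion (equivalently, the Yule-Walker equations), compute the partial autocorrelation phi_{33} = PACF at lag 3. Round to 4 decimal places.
\phi_{33} = -0.2460

The PACF at lag k is phi_{kk}, the last component of the solution
to the Yule-Walker system G_k phi = r_k where
  (G_k)_{ij} = rho(|i - j|), (r_k)_i = rho(i), i,j = 1..k.
Equivalently, Durbin-Levinson gives phi_{kk} iteratively:
  phi_{11} = rho(1)
  phi_{kk} = [rho(k) - sum_{j=1..k-1} phi_{k-1,j} rho(k-j)]
            / [1 - sum_{j=1..k-1} phi_{k-1,j} rho(j)],
  phi_{k,j} = phi_{k-1,j} - phi_{kk} phi_{k-1,k-j},  j = 1..k-1.
Step k = 1:
  phi_11 = rho(1) = 0.3726.
Step k = 2:
  phi_22 = [rho(2) - phi_11 rho(1)] / [1 - phi_11 rho(1)] = [0.2928 - (0.3726)(0.3726)] / [1 - (0.3726)(0.3726)]
         = 0.15396924 / 0.86116924 = 0.178791.
  Update: phi_21 = phi_11 - phi_22 phi_11 = 0.3726 - (0.178791)(0.3726) = 0.305983.
Step k = 3:
  phi_33 = [rho(3) - phi_21 rho(2) - phi_22 rho(1)] / [1 - phi_21 rho(1) - phi_22 rho(2)]
    numerator   = -0.0489 - (0.305983)(0.2928) - (0.178791)(0.3726) = -0.20510917
    denominator = 1 - (0.305983)(0.3726) - (0.178791)(0.2928) = 0.83364094
  phi_33 = -0.20510917 / 0.83364094 = -0.246.
Therefore phi_{33} = -0.2460.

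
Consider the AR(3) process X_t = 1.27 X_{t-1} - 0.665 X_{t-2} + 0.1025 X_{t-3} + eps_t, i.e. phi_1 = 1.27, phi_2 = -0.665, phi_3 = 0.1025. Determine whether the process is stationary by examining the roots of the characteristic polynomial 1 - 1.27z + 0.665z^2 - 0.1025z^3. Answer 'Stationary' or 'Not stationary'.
\text{Stationary}

The AR(p) characteristic polynomial is P(z) = 1 - 1.27z + 0.665z^2 - 0.1025z^3.
Stationarity requires all roots to lie outside the unit circle, i.e. |z| > 1 for every root.
Degree 3: look for a simple real root z0 first, then factor out (1 - z/z0) and solve the remaining quadratic.
Testing z0 = 4: P(4) = 1 + (-1.27)(4) + (0.665)(4)^2 + (-0.1025)(4)^3
  = 1 + (-5.08) + (10.64) + (-6.56) = 0.  So z_0 = 4 is a root, |z_0| = 4.
Divide out the factor (1 - 0.25 z) = (1 - z/z0) (since 1/z0 = 0.25):
  P(z) = (1 - 0.25 z)(1 + (-1.02) z + (0.41) z^2)
  [check: z-coef -1.02 - (0.25) = -1.27; z^2-coef 0.41 - (0.25)(-1.02) = 0.665; z^3-coef -(0.25)(0.41) = -0.1025.]
Remaining roots from the quadratic factor 1 + (-1.02) z + (0.41) z^2:
  Set 1 + (-1.02) z + (0.41) z^2 = 0, i.e. a z^2 + b z + c = 0 with a = 0.41, b = -1.02, c = 1.
  Discriminant D = b^2 - 4ac = (-1.02)^2 - 4*(0.41)*1 = 1.0404 - (1.64) = -0.5996.
  D < 0, so the roots are the complex-conjugate pair z = (-b +/- i sqrt(-D)) / (2a) = 1.2439 +/- 0.9443i.
  For a conjugate pair |z|^2 = z * conj(z) = (product of roots) = c/a = 1/(0.41) = 2.439024, so |z| = sqrt(2.439024) = 1.5617 for both roots.
Moduli of all roots: 4.0000, 1.5617, 1.5617.
All moduli strictly greater than 1? Yes.
Verdict: Stationary.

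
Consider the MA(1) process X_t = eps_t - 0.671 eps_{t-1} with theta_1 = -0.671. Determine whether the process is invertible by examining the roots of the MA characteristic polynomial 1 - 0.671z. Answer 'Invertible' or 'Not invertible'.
\text{Invertible}

The MA(q) characteristic polynomial is P(z) = 1 - 0.671z.
Invertibility requires all roots to lie outside the unit circle, i.e. |z| > 1 for every root.
This is linear in z: 1 + (-0.671) z = 0  =>  z = -1/(-0.671) = 1.490313,  |z| = 1.490313.
Moduli of all roots: 1.4903.
All moduli strictly greater than 1? Yes.
Verdict: Invertible.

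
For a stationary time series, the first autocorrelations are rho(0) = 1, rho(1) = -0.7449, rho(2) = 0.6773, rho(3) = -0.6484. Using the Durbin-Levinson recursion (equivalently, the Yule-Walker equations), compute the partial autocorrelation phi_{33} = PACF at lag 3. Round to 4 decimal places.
\phi_{33} = -0.1890

The PACF at lag k is phi_{kk}, the last component of the solution
to the Yule-Walker system G_k phi = r_k where
  (G_k)_{ij} = rho(|i - j|), (r_k)_i = rho(i), i,j = 1..k.
Equivalently, Durbin-Levinson gives phi_{kk} iteratively:
  phi_{11} = rho(1)
  phi_{kk} = [rho(k) - sum_{j=1..k-1} phi_{k-1,j} rho(k-j)]
            / [1 - sum_{j=1..k-1} phi_{k-1,j} rho(j)],
  phi_{k,j} = phi_{k-1,j} - phi_{kk} phi_{k-1,k-j},  j = 1..k-1.
Step k = 1:
  phi_11 = rho(1) = -0.7449.
Step k = 2:
  phi_22 = [rho(2) - phi_11 rho(1)] / [1 - phi_11 rho(1)] = [0.6773 - (-0.7449)(-0.7449)] / [1 - (-0.7449)(-0.7449)]
         = 0.12242399 / 0.44512399 = 0.275033.
  Update: phi_21 = phi_11 - phi_22 phi_11 = -0.7449 - (0.275033)(-0.7449) = -0.540028.
Step k = 3:
  phi_33 = [rho(3) - phi_21 rho(2) - phi_22 rho(1)] / [1 - phi_21 rho(1) - phi_22 rho(2)]
    numerator   = -0.6484 - (-0.540028)(0.6773) - (0.275033)(-0.7449) = -0.0777669
    denominator = 1 - (-0.540028)(-0.7449) - (0.275033)(0.6773) = 0.4114533
  phi_33 = -0.0777669 / 0.4114533 = -0.189.
Therefore phi_{33} = -0.1890.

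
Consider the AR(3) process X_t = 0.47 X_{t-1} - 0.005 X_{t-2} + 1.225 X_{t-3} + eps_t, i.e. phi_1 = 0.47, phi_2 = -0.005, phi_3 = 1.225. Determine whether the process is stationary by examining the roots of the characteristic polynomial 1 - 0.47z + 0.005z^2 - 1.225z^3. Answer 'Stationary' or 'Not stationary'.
\text{Not stationary}

The AR(p) characteristic polynomial is P(z) = 1 - 0.47z + 0.005z^2 - 1.225z^3.
Stationarity requires all roots to lie outside the unit circle, i.e. |z| > 1 for every root.
Degree 3: look for a simple real root z0 first, then factor out (1 - z/z0) and solve the remaining quadratic.
Testing z0 = 0.8: P(0.8) = 1 + (-0.47)(0.8) + (0.005)(0.8)^2 + (-1.225)(0.8)^3
  = 1 + (-0.376) + (0.0032) + (-0.6272) = 0.  So z_0 = 0.8 is a root, |z_0| = 0.8.
Divide out the factor (1 - 1.25 z) = (1 - z/z0) (since 1/z0 = 1.25):
  P(z) = (1 - 1.25 z)(1 + (0.78) z + (0.98) z^2)
  [check: z-coef 0.78 - (1.25) = -0.47; z^2-coef 0.98 - (1.25)(0.78) = 0.005; z^3-coef -(1.25)(0.98) = -1.225.]
Remaining roots from the quadratic factor 1 + (0.78) z + (0.98) z^2:
  Set 1 + (0.78) z + (0.98) z^2 = 0, i.e. a z^2 + b z + c = 0 with a = 0.98, b = 0.78, c = 1.
  Discriminant D = b^2 - 4ac = (0.78)^2 - 4*(0.98)*1 = 0.6084 - (3.92) = -3.3116.
  D < 0, so the roots are the complex-conjugate pair z = (-b +/- i sqrt(-D)) / (2a) = -0.398 +/- 0.9285i.
  For a conjugate pair |z|^2 = z * conj(z) = (product of roots) = c/a = 1/(0.98) = 1.020408, so |z| = sqrt(1.020408) = 1.0102 for both roots.
Moduli of all roots: 0.8000, 1.0102, 1.0102.
All moduli strictly greater than 1? No.
Verdict: Not stationary.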